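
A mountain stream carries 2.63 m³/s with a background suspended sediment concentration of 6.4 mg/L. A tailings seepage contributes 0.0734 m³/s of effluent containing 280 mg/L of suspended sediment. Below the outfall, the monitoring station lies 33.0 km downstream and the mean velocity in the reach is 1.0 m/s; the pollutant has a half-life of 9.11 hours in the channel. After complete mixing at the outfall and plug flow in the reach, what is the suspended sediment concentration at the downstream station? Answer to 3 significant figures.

Flow-weighted average: C = (2.630·6.400 + 0.07340·280.0) / 2.703 = 37.38/2.703 = 13.83 mg/L.
Travel time t = 33.0·1000 / 1.0 = 33000 s = 9.167 h.
Half-life 9.11 h → k = ln 2 / 9.11 = 0.07609 h⁻¹ = 1.826 d⁻¹.
Applying C = C₀e^(−kt): 13.83 × 0.4978 = 6.885 mg/L.

6.88 mg/L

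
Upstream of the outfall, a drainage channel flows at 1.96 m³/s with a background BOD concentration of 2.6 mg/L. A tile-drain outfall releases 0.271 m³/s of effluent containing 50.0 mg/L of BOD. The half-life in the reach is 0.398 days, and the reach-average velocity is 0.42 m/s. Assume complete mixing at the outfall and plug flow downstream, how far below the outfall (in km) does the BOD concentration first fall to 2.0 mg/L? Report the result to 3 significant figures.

Mixed concentration C = ΣQC/ΣQ = (1.960·2.600 + 0.2710·50.00) / 2.231 = 18.65/2.231 = 8.358 mg/L.
Half-life 0.398 d → k = ln 2 / 0.398 = 1.742 d⁻¹.
Set 8.358·exp(−k·t) = 2.0 → t = ln(8.358/2.0)/k = 70940 s = 19.71 h.
Distance = v·t = 0.42·70940 = 29800 m = 29.80 km.

29.8 km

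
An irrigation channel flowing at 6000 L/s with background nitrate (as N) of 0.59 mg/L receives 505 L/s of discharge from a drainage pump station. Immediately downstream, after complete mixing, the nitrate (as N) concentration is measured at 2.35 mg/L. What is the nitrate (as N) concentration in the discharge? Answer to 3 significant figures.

23.3 mg/L

Mass balance: 6000·0.5900 + 505.0·Cₑ = 6505·2.350
→ Cₑ = (6505·2.350 − 6000·0.5900) / 505.0 = 23.26 mg/L.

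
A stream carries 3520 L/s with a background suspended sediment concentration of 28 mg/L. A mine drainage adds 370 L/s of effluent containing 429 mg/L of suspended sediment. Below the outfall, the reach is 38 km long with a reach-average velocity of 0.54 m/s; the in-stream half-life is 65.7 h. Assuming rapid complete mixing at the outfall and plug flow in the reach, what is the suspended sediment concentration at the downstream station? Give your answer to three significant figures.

Conservation of mass: C = (3520·28.00 + 370.0·429.0) / 3890 = 257300/3890 = 66.14 mg/L.
Travel time t = 38·1000 / 0.54 = 70370 s = 19.55 h.
Half-life 65.7 h → k = ln 2 / 65.7 = 0.01055 h⁻¹ = 0.2532 d⁻¹.
Decay over the reach: 66.14·exp(−kt) = 66.14·0.8136 = 53.82 mg/L.

53.8 mg/L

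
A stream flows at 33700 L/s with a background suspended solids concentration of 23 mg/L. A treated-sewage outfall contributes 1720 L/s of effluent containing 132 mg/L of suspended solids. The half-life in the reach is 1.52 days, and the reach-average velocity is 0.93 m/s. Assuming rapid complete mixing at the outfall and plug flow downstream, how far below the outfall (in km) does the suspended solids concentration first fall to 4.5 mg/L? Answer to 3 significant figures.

324 km

Mixed concentration C = ΣQC/ΣQ = (33700·23.00 + 1720·132.0) / 35420 = 1002000/35420 = 28.29 mg/L.
Half-life 1.52 d → k = ln 2 / 1.52 = 0.4560 d⁻¹.
Set 28.29·exp(−k·t) = 4.5 → t = ln(28.29/4.5)/k = 348300 s = 96.76 h.
Distance = v·t = 0.93·348300 = 324000 m = 324.0 km.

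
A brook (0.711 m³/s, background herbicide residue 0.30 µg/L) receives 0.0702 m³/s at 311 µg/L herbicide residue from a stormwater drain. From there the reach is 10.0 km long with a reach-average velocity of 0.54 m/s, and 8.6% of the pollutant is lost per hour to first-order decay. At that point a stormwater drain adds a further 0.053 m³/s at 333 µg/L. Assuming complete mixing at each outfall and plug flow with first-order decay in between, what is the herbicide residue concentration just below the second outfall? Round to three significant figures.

37.8 µg/L

Mass balance: C = (0.7110·0.3000 + 0.07020·311.0) / 0.7812 = 22.05/0.7812 = 28.22 µg/L; combined flow 0.7812 m³/s.
Travel time t = 10.0·1000 / 0.54 = 18520 s = 5.144 h.
8.6%/h lost → k = −ln(1 − 0.086) = 0.08992 h⁻¹.
After decay, C = 28.22 × e^(−kt) = 28.22 × 0.6297 = 17.77 µg/L.
At the second outfall, C = (0.7812·17.77 + 0.05300·333.0) / (0.7812 + 0.05300) = 37.80 µg/L.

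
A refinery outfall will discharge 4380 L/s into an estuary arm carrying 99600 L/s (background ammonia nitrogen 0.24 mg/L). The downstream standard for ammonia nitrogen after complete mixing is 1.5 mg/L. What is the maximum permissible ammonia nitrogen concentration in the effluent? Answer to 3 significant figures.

30.2 mg/L

At the limit, (Qr·Cr + Qe·Cₑ)/(Qr + Qe) = 1.5:
Cₑ = (104000·1.5 − 99600·0.2400) / 4380 = 30.15 mg/L.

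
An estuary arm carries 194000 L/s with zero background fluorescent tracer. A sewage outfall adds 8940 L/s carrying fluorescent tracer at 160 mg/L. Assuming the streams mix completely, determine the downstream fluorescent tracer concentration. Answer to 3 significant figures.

7.05 mg/L

Mass balance: C = (194000·0 + 8940·160.0) / 202900 = 1430000/202900 = 7.048 mg/L.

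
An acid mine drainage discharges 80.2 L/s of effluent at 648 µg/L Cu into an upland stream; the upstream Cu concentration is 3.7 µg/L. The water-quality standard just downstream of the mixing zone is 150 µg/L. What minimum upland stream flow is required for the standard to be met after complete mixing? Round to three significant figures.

Set C_mix = 150: (Q·3.700 + 80.20·648.0) / (Q + 80.20) = 150
→ Q = 80.20·(648.0 − 150)/(150 − 3.700) = 273.0 L/s.

273 L/s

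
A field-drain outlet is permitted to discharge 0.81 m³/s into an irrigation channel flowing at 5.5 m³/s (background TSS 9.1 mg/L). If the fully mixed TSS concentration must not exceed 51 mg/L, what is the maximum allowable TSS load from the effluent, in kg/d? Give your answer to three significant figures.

Mass balance at the limit: 5.500·9.100 + 0.8100·Cₑ = 6.310·51 → Cₑ = 335.5 mg/L.
Load = 0.8100 m³/s × 335.5 g/m³ × 86 400 s/d = 23480 kg/d.

23500 kg/d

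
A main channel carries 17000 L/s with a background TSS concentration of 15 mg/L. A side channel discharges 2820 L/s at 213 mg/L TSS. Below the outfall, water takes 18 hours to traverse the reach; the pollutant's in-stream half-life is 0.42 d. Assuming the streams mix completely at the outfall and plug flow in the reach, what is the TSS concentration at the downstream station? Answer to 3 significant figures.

12.5 mg/L

Mixed concentration C = ΣQC/ΣQ = (17000·15.00 + 2820·213.0) / 19820 = 855700/19820 = 43.17 mg/L.
Half-life 0.42 d → k = ln 2 / 0.42 = 1.650 d⁻¹.
After decay, C = 43.17 × e^(−kt) = 43.17 × 0.2900 = 12.52 mg/L.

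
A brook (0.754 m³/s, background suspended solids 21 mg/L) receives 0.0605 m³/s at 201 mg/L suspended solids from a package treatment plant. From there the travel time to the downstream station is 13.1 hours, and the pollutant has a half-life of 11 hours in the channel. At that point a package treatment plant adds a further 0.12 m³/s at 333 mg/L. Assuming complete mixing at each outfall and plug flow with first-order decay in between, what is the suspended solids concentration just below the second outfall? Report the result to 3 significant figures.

Mass balance: C = (0.7540·21.00 + 0.06050·201.0) / 0.8145 = 27.99/0.8145 = 34.37 mg/L; combined flow 0.8145 m³/s.
Half-life 11 h → k = ln 2 / 11 = 0.06301 h⁻¹ = 1.512 d⁻¹.
Decay over the reach: 34.37·exp(−kt) = 34.37·0.4380 = 15.06 mg/L.
At the second outfall, C = (0.8145·15.06 + 0.1200·333.0) / (0.8145 + 0.1200) = 55.88 mg/L.

55.9 mg/L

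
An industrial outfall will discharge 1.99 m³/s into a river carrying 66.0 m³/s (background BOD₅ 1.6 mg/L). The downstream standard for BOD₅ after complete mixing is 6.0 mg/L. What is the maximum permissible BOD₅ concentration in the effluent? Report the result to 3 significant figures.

At the limit, (Qr·Cr + Qe·Cₑ)/(Qr + Qe) = 6.0:
Cₑ = (67.99·6.0 − 66.00·1.600) / 1.990 = 151.9 mg/L.

152 mg/L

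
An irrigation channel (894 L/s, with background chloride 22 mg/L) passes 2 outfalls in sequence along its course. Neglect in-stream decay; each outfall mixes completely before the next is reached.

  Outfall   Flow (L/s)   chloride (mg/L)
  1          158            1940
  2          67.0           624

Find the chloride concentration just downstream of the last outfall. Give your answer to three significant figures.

329 mg/L

Outfall 1: combined Q = 1052 L/s; C = (894.0·22.00 + 158.0·1940)/1052 = 310.1 mg/L.
Outfall 2: combined Q = 1119 L/s; C = (1052·310.1 + 67.00·624.0)/1119 = 328.9 mg/L.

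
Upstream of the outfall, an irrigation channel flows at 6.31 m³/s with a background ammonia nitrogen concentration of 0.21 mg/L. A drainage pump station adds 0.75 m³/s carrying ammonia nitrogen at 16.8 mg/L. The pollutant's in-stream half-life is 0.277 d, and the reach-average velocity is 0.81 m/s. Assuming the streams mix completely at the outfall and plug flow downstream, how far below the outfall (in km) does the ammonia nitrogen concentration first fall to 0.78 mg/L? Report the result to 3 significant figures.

Mixed concentration C = ΣQC/ΣQ = (6.310·0.2100 + 0.7500·16.80) / 7.060 = 13.93/7.060 = 1.972 mg/L.
Half-life 0.277 d → k = ln 2 / 0.277 = 2.502 d⁻¹.
Set 1.972·exp(−k·t) = 0.78 → t = ln(1.972/0.78)/k = 32030 s = 8.898 h.
Distance = v·t = 0.81·32030 = 25950 m = 25.95 km.

25.9 km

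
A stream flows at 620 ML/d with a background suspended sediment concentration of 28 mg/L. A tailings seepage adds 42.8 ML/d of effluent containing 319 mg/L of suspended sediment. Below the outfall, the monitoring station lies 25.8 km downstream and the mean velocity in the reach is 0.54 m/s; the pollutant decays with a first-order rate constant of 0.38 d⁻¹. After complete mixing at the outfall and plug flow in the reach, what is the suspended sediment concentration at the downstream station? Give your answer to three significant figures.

After mixing, C = (620.0·28.00 + 42.80·319.0) / 662.8 = 31010/662.8 = 46.79 mg/L.
Travel time t = 25.8·1000 / 0.54 = 47780 s = 13.27 h.
After decay, C = 46.79 × e^(−kt) = 46.79 × 0.8105 = 37.92 mg/L.

37.9 mg/L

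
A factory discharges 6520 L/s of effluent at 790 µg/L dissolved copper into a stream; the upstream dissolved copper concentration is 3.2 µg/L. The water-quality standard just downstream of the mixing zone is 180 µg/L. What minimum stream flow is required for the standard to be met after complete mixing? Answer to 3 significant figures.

Set C_mix = 180: (Q·3.200 + 6520·790.0) / (Q + 6520) = 180
→ Q = 6520·(790.0 − 180)/(180 − 3.200) = 22500 L/s.

22500 L/s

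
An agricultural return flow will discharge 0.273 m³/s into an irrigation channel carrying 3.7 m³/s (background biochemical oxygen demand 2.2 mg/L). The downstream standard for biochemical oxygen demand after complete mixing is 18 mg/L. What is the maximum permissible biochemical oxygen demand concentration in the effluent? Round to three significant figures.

At the limit, (Qr·Cr + Qe·Cₑ)/(Qr + Qe) = 18:
Cₑ = (3.973·18 − 3.700·2.200) / 0.2730 = 232.1 mg/L.

232 mg/L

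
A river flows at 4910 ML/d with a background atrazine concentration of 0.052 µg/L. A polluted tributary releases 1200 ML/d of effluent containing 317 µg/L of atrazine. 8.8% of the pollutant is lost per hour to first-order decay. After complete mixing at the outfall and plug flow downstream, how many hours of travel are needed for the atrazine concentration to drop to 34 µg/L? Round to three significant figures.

Mass balance: C = (4910·0.05200 + 1200·317.0) / 6110 = 380700/6110 = 62.30 µg/L.
8.8%/h lost → k = −ln(1 − 0.088) = 0.09212 h⁻¹.
62.30·exp(−k·t) = 34 → t = ln(62.30/34)/k = 23670 s = 6.574 h.

6.57 h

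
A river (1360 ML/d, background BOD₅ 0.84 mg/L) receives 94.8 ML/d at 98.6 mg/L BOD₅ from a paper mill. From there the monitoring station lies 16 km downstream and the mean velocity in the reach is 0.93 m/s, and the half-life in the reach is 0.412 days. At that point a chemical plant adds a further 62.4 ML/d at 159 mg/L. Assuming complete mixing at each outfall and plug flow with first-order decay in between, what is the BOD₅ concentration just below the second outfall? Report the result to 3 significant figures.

After mixing, C = (1360·0.8400 + 94.80·98.60) / 1455 = 10490/1455 = 7.210 mg/L; combined flow 1455 ML/d.
Travel time t = 16·1000 / 0.93 = 17200 s = 4.779 h.
Half-life 0.412 d → k = ln 2 / 0.412 = 1.682 d⁻¹.
First-order decay: C = 7.210·exp(−k·t) = 7.210·0.7153 = 5.158 mg/L.
Second outfall: C = (1455·5.158 + 62.40·159.0)/1517 = 11.49 mg/L.

11.5 mg/L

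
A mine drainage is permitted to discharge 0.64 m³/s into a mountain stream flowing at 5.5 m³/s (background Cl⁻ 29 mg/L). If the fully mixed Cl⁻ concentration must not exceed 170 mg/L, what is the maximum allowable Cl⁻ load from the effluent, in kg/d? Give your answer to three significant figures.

76400 kg/d

Mass balance at the limit: 5.500·29.00 + 0.6400·Cₑ = 6.140·170 → Cₑ = 1382 mg/L.
Load = 0.6400 m³/s × 1382 g/m³ × 86 400 s/d = 76400 kg/d.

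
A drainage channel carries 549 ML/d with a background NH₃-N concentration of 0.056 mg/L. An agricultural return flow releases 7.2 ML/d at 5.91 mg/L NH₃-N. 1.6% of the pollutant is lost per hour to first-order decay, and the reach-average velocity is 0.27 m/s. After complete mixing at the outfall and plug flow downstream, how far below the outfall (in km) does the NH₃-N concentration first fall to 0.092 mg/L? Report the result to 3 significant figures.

Mass balance: C = (549.0·0.05600 + 7.200·5.910) / 556.2 = 73.30/556.2 = 0.1318 mg/L.
1.6%/h lost → k = −ln(1 − 0.016) = 0.01613 h⁻¹.
Set 0.1318·exp(−k·t) = 0.092 → t = ln(0.1318/0.092)/k = 80200 s = 22.28 h.
Distance = v·t = 0.27·80200 = 21660 m = 21.66 km.

21.7 km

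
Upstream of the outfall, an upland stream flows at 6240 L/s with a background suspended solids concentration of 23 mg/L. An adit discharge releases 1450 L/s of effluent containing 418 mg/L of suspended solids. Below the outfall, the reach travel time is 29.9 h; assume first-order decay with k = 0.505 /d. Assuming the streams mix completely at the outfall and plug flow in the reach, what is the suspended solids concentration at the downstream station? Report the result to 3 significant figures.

52.0 mg/L

Flow-weighted average: C = (6240·23.00 + 1450·418.0) / 7690 = 749600/7690 = 97.48 mg/L.
Decay over the reach: 97.48·exp(−kt) = 97.48·0.5330 = 51.96 mg/L.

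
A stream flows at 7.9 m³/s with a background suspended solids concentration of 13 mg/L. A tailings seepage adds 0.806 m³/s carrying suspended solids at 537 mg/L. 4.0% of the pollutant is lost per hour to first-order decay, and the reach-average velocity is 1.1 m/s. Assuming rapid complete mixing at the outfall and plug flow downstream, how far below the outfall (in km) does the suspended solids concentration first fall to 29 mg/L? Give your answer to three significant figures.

Mass balance: C = (7.900·13.00 + 0.8060·537.0) / 8.706 = 535.5/8.706 = 61.51 mg/L.
4.0%/h lost → k = −ln(1 − 0.04) = 0.04082 h⁻¹.
Set 61.51·exp(−k·t) = 29 → t = ln(61.51/29)/k = 66310 s = 18.42 h.
Distance = v·t = 1.1·66310 = 72940 m = 72.94 km.

72.9 km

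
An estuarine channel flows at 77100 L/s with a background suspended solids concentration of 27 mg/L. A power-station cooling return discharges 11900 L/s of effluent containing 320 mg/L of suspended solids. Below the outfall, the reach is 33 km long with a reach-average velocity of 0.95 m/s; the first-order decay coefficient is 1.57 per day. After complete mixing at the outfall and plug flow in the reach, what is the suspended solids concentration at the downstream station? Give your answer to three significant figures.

35.2 mg/L

Conservation of mass: C = (77100·27.00 + 11900·320.0) / 89000 = 5890000/89000 = 66.18 mg/L.
Travel time t = 33·1000 / 0.95 = 34740 s = 9.649 h.
After decay, C = 66.18 × e^(−kt) = 66.18 × 0.5319 = 35.20 mg/L.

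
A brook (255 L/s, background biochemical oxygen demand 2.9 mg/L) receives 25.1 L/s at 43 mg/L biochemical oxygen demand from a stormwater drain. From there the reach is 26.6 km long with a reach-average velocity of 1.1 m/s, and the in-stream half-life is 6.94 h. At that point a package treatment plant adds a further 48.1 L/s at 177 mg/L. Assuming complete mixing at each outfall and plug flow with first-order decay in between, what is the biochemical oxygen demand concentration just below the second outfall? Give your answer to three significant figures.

Conservation of mass: C = (255.0·2.900 + 25.10·43.00) / 280.1 = 1819/280.1 = 6.493 mg/L; combined flow 280.1 L/s.
Travel time t = 26.6·1000 / 1.1 = 24180 s = 6.717 h.
Half-life 6.94 h → k = ln 2 / 6.94 = 0.09988 h⁻¹ = 2.397 d⁻¹.
Decay over the reach: 6.493·exp(−kt) = 6.493·0.5113 = 3.320 mg/L.
At the second outfall, C = (280.1·3.320 + 48.10·177.0) / (280.1 + 48.10) = 28.77 mg/L.

28.8 mg/L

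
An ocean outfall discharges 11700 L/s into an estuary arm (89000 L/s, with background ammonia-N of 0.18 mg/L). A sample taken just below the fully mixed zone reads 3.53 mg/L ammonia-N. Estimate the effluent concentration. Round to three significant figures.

29.0 mg/L

Mass balance: 89000·0.1800 + 11700·Cₑ = 100700·3.530
→ Cₑ = (100700·3.530 − 89000·0.1800) / 11700 = 29.01 mg/L.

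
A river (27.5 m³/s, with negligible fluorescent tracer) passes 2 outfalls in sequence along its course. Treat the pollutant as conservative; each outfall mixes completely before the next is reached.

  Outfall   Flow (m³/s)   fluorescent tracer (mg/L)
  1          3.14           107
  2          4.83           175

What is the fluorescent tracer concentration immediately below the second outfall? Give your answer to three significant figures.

33.3 mg/L

After outfall 1: Q = 27.50 + 3.140 = 30.64 m³/s; C = (27.50·0 + 3.140·107.0)/30.64 = 10.97 mg/L.
After outfall 2: Q = 30.64 + 4.830 = 35.47 m³/s; C = (30.64·10.97 + 4.830·175.0)/35.47 = 33.30 mg/L.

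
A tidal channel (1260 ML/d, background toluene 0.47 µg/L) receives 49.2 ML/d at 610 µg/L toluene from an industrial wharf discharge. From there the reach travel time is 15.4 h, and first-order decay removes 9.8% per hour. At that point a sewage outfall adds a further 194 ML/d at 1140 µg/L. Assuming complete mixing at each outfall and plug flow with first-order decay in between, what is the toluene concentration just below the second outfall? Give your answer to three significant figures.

151 µg/L

Conservation of mass: C = (1260·0.4700 + 49.20·610.0) / 1309 = 30600/1309 = 23.38 µg/L; combined flow 1309 ML/d.
9.8%/h lost → k = −ln(1 − 0.098) = 0.1031 h⁻¹.
Decay over the reach: 23.38·exp(−kt) = 23.38·0.2043 = 4.775 µg/L.
Second outfall: C = (1309·4.775 + 194.0·1140)/1503 = 151.3 µg/L.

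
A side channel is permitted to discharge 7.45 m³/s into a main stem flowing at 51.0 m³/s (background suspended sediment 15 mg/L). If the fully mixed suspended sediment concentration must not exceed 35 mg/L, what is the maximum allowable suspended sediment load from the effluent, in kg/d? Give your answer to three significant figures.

111000 kg/d

Mass balance at the limit: 51.00·15.00 + 7.450·Cₑ = 58.45·35 → Cₑ = 171.9 mg/L.
Load = 7.450 m³/s × 171.9 g/m³ × 86 400 s/d = 110700 kg/d.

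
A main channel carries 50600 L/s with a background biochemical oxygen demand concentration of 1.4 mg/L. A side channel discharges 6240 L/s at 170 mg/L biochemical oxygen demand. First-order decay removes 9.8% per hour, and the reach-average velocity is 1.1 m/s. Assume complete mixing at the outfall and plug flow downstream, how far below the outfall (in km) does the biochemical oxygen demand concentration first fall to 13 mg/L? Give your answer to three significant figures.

16.4 km

Mixed concentration C = ΣQC/ΣQ = (50600·1.400 + 6240·170.0) / 56840 = 1132000/56840 = 19.91 mg/L.
9.8%/h lost → k = −ln(1 − 0.098) = 0.1031 h⁻¹.
Set 19.91·exp(−k·t) = 13 → t = ln(19.91/13)/k = 14880 s = 4.133 h.
Distance = v·t = 1.1·14880 = 16360 m = 16.36 km.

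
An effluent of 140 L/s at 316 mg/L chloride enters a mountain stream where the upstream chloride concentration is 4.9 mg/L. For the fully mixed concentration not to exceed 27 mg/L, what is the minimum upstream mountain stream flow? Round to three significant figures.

1830 L/s

Set C_mix = 27: (Q·4.900 + 140.0·316.0) / (Q + 140.0) = 27
→ Q = 140.0·(316.0 − 27)/(27 − 4.900) = 1831 L/s.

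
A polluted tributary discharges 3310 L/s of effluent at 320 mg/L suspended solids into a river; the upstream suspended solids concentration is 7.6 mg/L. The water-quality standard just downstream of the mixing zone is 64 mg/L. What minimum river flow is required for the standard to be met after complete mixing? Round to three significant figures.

15000 L/s

Set C_mix = 64: (Q·7.600 + 3310·320.0) / (Q + 3310) = 64
→ Q = 3310·(320.0 − 64)/(64 − 7.600) = 15020 L/s.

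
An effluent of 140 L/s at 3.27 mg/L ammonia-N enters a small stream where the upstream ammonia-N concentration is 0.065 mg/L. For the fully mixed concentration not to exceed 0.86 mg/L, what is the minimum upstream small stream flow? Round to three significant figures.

Set C_mix = 0.86: (Q·0.06500 + 140.0·3.270) / (Q + 140.0) = 0.86
→ Q = 140.0·(3.270 − 0.86)/(0.86 − 0.06500) = 424.4 L/s.

424 L/s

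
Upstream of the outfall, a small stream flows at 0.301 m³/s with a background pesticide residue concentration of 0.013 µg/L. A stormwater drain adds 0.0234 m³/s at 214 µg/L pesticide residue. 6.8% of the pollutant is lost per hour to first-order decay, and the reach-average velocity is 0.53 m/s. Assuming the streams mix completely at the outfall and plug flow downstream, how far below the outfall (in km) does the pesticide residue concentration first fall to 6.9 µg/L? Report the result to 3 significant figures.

After mixing, C = (0.3010·0.01300 + 0.02340·214.0) / 0.3244 = 5.012/0.3244 = 15.45 µg/L.
6.8%/h lost → k = −ln(1 − 0.068) = 0.07042 h⁻¹.
Set 15.45·exp(−k·t) = 6.9 → t = ln(15.45/6.9)/k = 41200 s = 11.45 h.
Distance = v·t = 0.53·41200 = 21840 m = 21.84 km.

21.8 km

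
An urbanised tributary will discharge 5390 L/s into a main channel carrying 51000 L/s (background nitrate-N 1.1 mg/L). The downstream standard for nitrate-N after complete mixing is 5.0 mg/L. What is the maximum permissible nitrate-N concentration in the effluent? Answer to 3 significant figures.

41.9 mg/L

At the limit, (Qr·Cr + Qe·Cₑ)/(Qr + Qe) = 5.0:
Cₑ = (56390·5.0 − 51000·1.100) / 5390 = 41.90 mg/L.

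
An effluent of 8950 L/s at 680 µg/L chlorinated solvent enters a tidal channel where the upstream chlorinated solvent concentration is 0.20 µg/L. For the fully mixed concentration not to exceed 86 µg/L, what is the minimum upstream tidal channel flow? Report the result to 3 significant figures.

Set C_mix = 86: (Q·0.2000 + 8950·680.0) / (Q + 8950) = 86
→ Q = 8950·(680.0 − 86)/(86 − 0.2000) = 61960 L/s.

62000 L/s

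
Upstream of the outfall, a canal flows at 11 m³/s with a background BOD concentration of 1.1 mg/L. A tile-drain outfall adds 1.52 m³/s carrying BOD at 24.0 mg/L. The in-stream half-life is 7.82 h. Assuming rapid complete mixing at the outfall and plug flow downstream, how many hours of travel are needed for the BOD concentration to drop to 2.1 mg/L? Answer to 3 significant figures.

6.93 h

Conservation of mass: C = (11.00·1.100 + 1.520·24.00) / 12.52 = 48.58/12.52 = 3.880 mg/L.
Half-life 7.82 h → k = ln 2 / 7.82 = 0.08864 h⁻¹ = 2.127 d⁻¹.
3.880·exp(−k·t) = 2.1 → t = ln(3.880/2.1)/k = 24940 s = 6.926 h.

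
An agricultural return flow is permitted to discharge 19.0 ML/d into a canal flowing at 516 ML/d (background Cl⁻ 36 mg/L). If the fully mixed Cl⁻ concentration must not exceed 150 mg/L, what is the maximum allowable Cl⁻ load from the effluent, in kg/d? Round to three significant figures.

61700 kg/d

Mass balance at the limit: 516.0·36.00 + 19.00·Cₑ = 535.0·150 → Cₑ = 3246 mg/L.
19.00 ML/d = 0.2199 m³/s. Load = 0.2199 m³/s × 3246 g/m³ × 86 400 s/d = 61670 kg/d.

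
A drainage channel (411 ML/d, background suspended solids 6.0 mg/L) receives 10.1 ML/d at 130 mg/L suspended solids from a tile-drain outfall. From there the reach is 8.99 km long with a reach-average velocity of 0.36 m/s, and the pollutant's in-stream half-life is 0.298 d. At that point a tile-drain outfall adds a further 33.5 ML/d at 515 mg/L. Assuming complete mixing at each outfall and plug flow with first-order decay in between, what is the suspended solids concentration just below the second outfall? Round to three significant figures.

42.2 mg/L

Conservation of mass: C = (411.0·6.000 + 10.10·130.0) / 421.1 = 3779/421.1 = 8.974 mg/L; combined flow 421.1 ML/d.
Travel time t = 8.99·1000 / 0.36 = 24970 s = 6.937 h.
Half-life 0.298 d → k = ln 2 / 0.298 = 2.326 d⁻¹.
After decay, C = 8.974 × e^(−kt) = 8.974 × 0.5105 = 4.582 mg/L.
At the second outfall, C = (421.1·4.582 + 33.50·515.0) / (421.1 + 33.50) = 42.19 mg/L.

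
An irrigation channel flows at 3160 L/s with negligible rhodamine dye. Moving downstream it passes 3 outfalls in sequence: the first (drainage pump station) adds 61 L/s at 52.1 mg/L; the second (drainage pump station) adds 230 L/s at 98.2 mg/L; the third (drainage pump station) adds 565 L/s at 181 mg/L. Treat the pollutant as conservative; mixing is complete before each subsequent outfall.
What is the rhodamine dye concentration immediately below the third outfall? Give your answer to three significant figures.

31.9 mg/L

After outfall 1: Q = 3160 + 61.00 = 3221 L/s; C = (3160·0 + 61.00·52.10)/3221 = 0.9867 mg/L.
After outfall 2: Q = 3221 + 230.0 = 3451 L/s; C = (3221·0.9867 + 230.0·98.20)/3451 = 7.466 mg/L.
After outfall 3: Q = 3451 + 565.0 = 4016 L/s; C = (3451·7.466 + 565.0·181.0)/4016 = 31.88 mg/L.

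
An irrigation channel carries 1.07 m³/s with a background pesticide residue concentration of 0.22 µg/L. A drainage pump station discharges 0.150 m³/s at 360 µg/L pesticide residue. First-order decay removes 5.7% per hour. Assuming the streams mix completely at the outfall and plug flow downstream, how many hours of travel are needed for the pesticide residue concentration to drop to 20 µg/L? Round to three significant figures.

Mixed concentration C = ΣQC/ΣQ = (1.070·0.2200 + 0.1500·360.0) / 1.220 = 54.24/1.220 = 44.46 µg/L.
5.7%/h lost → k = −ln(1 − 0.057) = 0.05869 h⁻¹.
44.46·exp(−k·t) = 20 → t = ln(44.46/20)/k = 49000 s = 13.61 h.

13.6 h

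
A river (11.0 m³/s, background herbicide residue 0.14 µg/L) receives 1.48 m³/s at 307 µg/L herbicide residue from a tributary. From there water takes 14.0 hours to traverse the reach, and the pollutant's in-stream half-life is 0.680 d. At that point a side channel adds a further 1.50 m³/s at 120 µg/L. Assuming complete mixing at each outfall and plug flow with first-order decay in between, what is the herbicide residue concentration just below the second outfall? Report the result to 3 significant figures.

After mixing, C = (11.00·0.1400 + 1.480·307.0) / 12.48 = 455.9/12.48 = 36.53 µg/L; combined flow 12.48 m³/s.
Half-life 0.680 d → k = ln 2 / 0.680 = 1.019 d⁻¹.
First-order decay: C = 36.53·exp(−k·t) = 36.53·0.5518 = 20.16 µg/L.
Second outfall: C = (12.48·20.16 + 1.500·120.0)/13.98 = 30.87 µg/L.

30.9 µg/L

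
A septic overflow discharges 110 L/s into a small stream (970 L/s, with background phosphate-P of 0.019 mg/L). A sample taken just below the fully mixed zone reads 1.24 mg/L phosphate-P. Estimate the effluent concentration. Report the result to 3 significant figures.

12.0 mg/L

Mass balance: 970.0·0.01900 + 110.0·Cₑ = 1080·1.240
→ Cₑ = (1080·1.240 − 970.0·0.01900) / 110.0 = 12.01 mg/L.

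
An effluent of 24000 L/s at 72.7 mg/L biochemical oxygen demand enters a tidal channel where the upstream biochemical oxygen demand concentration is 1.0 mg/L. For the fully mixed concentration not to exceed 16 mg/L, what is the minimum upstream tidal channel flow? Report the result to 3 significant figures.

90700 L/s

Set C_mix = 16: (Q·1.000 + 24000·72.70) / (Q + 24000) = 16
→ Q = 24000·(72.70 − 16)/(16 − 1.000) = 90720 L/s.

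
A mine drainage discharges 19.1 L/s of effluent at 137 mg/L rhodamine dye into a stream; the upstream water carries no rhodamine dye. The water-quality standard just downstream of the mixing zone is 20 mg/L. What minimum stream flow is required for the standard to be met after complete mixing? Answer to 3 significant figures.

Set C_mix = 20: (Q·0 + 19.10·137.0) / (Q + 19.10) = 20
→ Q = 19.10·(137.0 − 20)/(20 − 0) = 111.7 L/s.

112 L/s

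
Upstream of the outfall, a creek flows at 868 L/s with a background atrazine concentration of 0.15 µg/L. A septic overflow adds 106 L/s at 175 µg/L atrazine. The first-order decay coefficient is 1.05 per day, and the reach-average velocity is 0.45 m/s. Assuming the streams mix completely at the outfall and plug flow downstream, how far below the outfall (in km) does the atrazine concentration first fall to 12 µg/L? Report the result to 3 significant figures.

17.4 km

Conservation of mass: C = (868.0·0.1500 + 106.0·175.0) / 974.0 = 18680/974.0 = 19.18 µg/L.
Set 19.18·exp(−k·t) = 12 → t = ln(19.18/12)/k = 38580 s = 10.72 h.
Distance = v·t = 0.45·38580 = 17360 m = 17.36 km.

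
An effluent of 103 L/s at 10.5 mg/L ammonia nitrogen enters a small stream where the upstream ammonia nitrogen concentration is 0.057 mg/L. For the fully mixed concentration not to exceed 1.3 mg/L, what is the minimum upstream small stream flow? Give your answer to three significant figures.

762 L/s

Set C_mix = 1.3: (Q·0.05700 + 103.0·10.50) / (Q + 103.0) = 1.3
→ Q = 103.0·(10.50 − 1.3)/(1.3 − 0.05700) = 762.3 L/s.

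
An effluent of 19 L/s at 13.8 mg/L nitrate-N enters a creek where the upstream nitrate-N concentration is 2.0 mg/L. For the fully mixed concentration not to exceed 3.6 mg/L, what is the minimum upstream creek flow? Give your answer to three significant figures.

121 L/s

Set C_mix = 3.6: (Q·2.000 + 19.00·13.80) / (Q + 19.00) = 3.6
→ Q = 19.00·(13.80 − 3.6)/(3.6 − 2.000) = 121.1 L/s.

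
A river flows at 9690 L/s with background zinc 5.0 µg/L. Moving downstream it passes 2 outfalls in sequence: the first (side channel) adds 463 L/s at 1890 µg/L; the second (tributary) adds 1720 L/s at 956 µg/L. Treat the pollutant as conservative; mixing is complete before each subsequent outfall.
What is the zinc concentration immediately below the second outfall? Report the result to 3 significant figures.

216 µg/L

Below outfall 1: Q → 10150 L/s, C = (9690·5.000 + 463.0·1890)/10150 = 90.96 µg/L.
Below outfall 2: Q → 11870 L/s, C = (10150·90.96 + 1720·956.0)/11870 = 216.3 µg/L.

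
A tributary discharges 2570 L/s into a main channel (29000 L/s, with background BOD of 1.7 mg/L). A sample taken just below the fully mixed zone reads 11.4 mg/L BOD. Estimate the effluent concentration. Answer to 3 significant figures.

Mass balance: 29000·1.700 + 2570·Cₑ = 31570·11.40
→ Cₑ = (31570·11.40 − 29000·1.700) / 2570 = 120.9 mg/L.

121 mg/L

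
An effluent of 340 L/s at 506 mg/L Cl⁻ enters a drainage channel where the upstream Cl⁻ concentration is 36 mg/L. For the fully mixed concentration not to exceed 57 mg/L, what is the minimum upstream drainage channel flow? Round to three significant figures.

7270 L/s

Set C_mix = 57: (Q·36.00 + 340.0·506.0) / (Q + 340.0) = 57
→ Q = 340.0·(506.0 − 57)/(57 − 36.00) = 7270 L/s.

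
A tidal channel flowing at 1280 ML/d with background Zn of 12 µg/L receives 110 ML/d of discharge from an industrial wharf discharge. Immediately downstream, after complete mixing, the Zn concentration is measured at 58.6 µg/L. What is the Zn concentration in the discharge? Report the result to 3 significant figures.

601 µg/L

Mass balance: 1280·12.00 + 110.0·Cₑ = 1390·58.60
→ Cₑ = (1390·58.60 − 1280·12.00) / 110.0 = 600.9 µg/L.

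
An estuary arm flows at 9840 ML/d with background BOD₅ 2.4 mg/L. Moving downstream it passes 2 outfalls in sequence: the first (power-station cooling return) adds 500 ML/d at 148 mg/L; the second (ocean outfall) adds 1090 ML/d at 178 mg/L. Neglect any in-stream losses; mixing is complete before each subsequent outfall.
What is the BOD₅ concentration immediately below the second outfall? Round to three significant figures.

25.5 mg/L

After outfall 1: Q = 9840 + 500.0 = 10340 ML/d; C = (9840·2.400 + 500.0·148.0)/10340 = 9.441 mg/L.
After outfall 2: Q = 10340 + 1090 = 11430 ML/d; C = (10340·9.441 + 1090·178.0)/11430 = 25.51 mg/L.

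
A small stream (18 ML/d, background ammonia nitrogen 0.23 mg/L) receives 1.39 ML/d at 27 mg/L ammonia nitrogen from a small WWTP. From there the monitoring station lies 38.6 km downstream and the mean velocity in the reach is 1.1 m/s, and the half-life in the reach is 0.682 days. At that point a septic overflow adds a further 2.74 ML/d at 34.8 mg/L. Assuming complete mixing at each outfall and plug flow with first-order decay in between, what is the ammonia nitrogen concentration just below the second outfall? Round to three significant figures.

Conservation of mass: C = (18.00·0.2300 + 1.390·27.00) / 19.39 = 41.67/19.39 = 2.149 mg/L; combined flow 19.39 ML/d.
Travel time t = 38.6·1000 / 1.1 = 35090 s = 9.747 h.
Half-life 0.682 d → k = ln 2 / 0.682 = 1.016 d⁻¹.
After decay, C = 2.149 × e^(−kt) = 2.149 × 0.6618 = 1.422 mg/L.
Second outfall: C = (19.39·1.422 + 2.740·34.80)/22.13 = 5.555 mg/L.

5.55 mg/L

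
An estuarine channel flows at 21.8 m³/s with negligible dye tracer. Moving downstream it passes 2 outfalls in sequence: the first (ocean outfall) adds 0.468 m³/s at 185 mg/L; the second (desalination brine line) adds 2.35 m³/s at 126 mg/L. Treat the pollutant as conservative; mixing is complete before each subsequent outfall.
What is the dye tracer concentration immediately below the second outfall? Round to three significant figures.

15.5 mg/L

Below outfall 1: Q → 22.27 m³/s, C = (21.80·0 + 0.4680·185.0)/22.27 = 3.888 mg/L.
Below outfall 2: Q → 24.62 m³/s, C = (22.27·3.888 + 2.350·126.0)/24.62 = 15.54 mg/L.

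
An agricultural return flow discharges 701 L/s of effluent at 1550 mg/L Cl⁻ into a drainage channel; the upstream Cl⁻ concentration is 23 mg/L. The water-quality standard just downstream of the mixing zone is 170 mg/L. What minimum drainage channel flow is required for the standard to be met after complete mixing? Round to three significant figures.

Set C_mix = 170: (Q·23.00 + 701.0·1550) / (Q + 701.0) = 170
→ Q = 701.0·(1550 − 170)/(170 − 23.00) = 6581 L/s.

6580 L/s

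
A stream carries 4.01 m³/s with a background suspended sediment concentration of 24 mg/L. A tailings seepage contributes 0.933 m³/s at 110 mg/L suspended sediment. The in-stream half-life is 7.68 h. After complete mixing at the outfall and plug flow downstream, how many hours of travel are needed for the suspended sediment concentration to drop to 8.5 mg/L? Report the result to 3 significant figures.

17.2 h

After mixing, C = (4.010·24.00 + 0.9330·110.0) / 4.943 = 198.9/4.943 = 40.23 mg/L.
Half-life 7.68 h → k = ln 2 / 7.68 = 0.09025 h⁻¹ = 2.166 d⁻¹.
40.23·exp(−k·t) = 8.5 → t = ln(40.23/8.5)/k = 62010 s = 17.22 h.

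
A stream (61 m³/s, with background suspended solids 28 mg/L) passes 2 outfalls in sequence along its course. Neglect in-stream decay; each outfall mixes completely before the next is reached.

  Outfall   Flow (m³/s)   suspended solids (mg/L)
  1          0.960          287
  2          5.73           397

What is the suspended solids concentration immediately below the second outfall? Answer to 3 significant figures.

62.9 mg/L

Outfall 1: combined Q = 61.96 m³/s; C = (61.00·28.00 + 0.9600·287.0)/61.96 = 32.01 mg/L.
Outfall 2: combined Q = 67.69 m³/s; C = (61.96·32.01 + 5.730·397.0)/67.69 = 62.91 mg/L.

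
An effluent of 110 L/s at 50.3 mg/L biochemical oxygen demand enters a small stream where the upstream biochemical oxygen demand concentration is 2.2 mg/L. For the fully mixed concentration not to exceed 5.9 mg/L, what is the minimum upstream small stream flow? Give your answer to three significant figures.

1320 L/s

Set C_mix = 5.9: (Q·2.200 + 110.0·50.30) / (Q + 110.0) = 5.9
→ Q = 110.0·(50.30 − 5.9)/(5.9 − 2.200) = 1320 L/s.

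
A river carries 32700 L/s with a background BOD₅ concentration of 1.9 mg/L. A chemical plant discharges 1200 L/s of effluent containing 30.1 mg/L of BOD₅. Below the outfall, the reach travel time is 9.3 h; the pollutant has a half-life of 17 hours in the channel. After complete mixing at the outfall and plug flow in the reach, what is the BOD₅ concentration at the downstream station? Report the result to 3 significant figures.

1.98 mg/L

Flow-weighted average: C = (32700·1.900 + 1200·30.10) / 33900 = 98250/33900 = 2.898 mg/L.
Half-life 17 h → k = ln 2 / 17 = 0.04077 h⁻¹ = 0.9786 d⁻¹.
After decay, C = 2.898 × e^(−kt) = 2.898 × 0.6844 = 1.984 mg/L.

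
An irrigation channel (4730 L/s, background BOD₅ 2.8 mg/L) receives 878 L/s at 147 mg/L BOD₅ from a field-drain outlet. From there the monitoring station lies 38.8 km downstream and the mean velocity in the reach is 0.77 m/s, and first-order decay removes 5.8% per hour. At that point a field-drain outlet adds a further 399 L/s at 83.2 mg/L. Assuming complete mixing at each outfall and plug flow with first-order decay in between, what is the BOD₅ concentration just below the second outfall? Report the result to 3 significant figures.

Conservation of mass: C = (4730·2.800 + 878.0·147.0) / 5608 = 142300/5608 = 25.38 mg/L; combined flow 5608 L/s.
Travel time t = 38.8·1000 / 0.77 = 50390 s = 14.00 h.
5.8%/h lost → k = −ln(1 − 0.058) = 0.05975 h⁻¹.
First-order decay: C = 25.38·exp(−k·t) = 25.38·0.4333 = 11.00 mg/L.
Second outfall: C = (5608·11.00 + 399.0·83.20)/6007 = 15.79 mg/L.

15.8 mg/L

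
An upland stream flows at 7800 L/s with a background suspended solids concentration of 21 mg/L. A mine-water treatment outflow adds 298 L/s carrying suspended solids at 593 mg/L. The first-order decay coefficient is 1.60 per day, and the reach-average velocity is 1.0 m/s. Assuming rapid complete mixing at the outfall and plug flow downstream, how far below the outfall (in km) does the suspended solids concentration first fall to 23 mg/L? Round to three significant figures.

Conservation of mass: C = (7800·21.00 + 298.0·593.0) / 8098 = 340500/8098 = 42.05 mg/L.
Set 42.05·exp(−k·t) = 23 → t = ln(42.05/23)/k = 32580 s = 9.050 h.
Distance = v·t = 1.0·32580 = 32580 m = 32.58 km.

32.6 km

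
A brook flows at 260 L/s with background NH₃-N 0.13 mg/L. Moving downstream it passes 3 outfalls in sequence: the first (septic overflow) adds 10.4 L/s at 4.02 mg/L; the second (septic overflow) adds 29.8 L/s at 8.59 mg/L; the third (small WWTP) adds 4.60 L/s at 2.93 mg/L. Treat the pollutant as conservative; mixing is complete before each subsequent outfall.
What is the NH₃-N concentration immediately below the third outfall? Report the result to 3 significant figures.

1.13 mg/L

After outfall 1: Q = 260.0 + 10.40 = 270.4 L/s; C = (260.0·0.1300 + 10.40·4.020)/270.4 = 0.2796 mg/L.
After outfall 2: Q = 270.4 + 29.80 = 300.2 L/s; C = (270.4·0.2796 + 29.80·8.590)/300.2 = 1.105 mg/L.
After outfall 3: Q = 300.2 + 4.600 = 304.8 L/s; C = (300.2·1.105 + 4.600·2.930)/304.8 = 1.132 mg/L.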